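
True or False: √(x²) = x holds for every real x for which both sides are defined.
False.

Claim: √(x²) = x.
Test a specific point where both sides are defined: x = -2.
LHS = √(x²) ≈ 2.0000
RHS = x ≈ -2.0000
Since 2.0000 ≠ -2.0000, the equation fails at this point, so it cannot hold for every real x for which both sides are defined.
√(x²) = |x|, which differs from x whenever x < 0 (both sides are defined for every real x).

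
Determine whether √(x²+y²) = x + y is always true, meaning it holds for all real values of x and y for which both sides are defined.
Claim: √(x²+y²) = x + y.
Test a specific point where both sides are defined: x = -2, y = 1/2.
LHS = √(x²+y²) ≈ 2.0616
RHS = x + y ≈ -1.5000
Since 2.0616 ≠ -1.5000, the equation fails at this point, so it cannot hold for all real values of x and y for which both sides are defined.
(x+y)² = x² + 2xy + y², not x² + y², so the square root does not split this way.

Conclusion: No, this is NOT an identity.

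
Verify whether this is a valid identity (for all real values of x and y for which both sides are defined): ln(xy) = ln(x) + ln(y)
Yes, this is an identity.

Claim: ln(xy) = ln(x) + ln(y).
Reasoning: Both sides are simultaneously defined only when x, y > 0. Write x = e^p, y = e^q (p = ln x, q = ln y). Then xy = e^p · e^q = e^(p+q), so ln(xy) = p + q = ln(x) + ln(y).
So the two sides agree for all real values of x and y for which both sides are defined.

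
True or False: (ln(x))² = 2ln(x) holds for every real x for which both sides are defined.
False.

Claim: (ln(x))² = 2ln(x).
Test a specific point where both sides are defined: x = 2.
LHS = (ln(x))² ≈ 0.4805
RHS = 2ln(x) ≈ 1.3863
Since 0.4805 ≠ 1.3863, the equation fails at this point, so it cannot hold for every real x for which both sides are defined.
2ln(x) equals ln(x²), which is not the same as (ln x)².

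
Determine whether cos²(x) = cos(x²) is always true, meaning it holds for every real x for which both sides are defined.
No, this is NOT an identity.

Claim: cos²(x) = cos(x²).
Test a specific point where both sides are defined: x = π/2.
LHS = cos²(x) ≈ 0.0000
RHS = cos(x²) ≈ -0.7812
Since 0.0000 ≠ -0.7812, the equation fails at this point, so it cannot hold for every real x for which both sides are defined.
cos²(x) means (cos x)², squaring the output; cos(x²) squares the input. These are different functions.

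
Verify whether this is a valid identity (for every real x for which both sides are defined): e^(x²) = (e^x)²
No, this is NOT an identity.

Claim: e^(x²) = (e^x)².
Test a specific point where both sides are defined: x = -2.
LHS = e^(x²) ≈ 54.5982
RHS = (e^x)² ≈ 0.0183
Since 54.5982 ≠ 0.0183, the equation fails at this point, so it cannot hold for every real x for which both sides are defined.
(e^x)² = e^(2x), and 2x ≠ x² in general.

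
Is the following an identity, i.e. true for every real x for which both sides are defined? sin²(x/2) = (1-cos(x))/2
Yes, this is an identity.

Claim: sin²(x/2) = (1-cos(x))/2.
Reasoning: Use cos(2θ) = 1 - 2sin²θ with θ = x/2: cos(x) = 1 - 2sin²(x/2). Solving for sin²(x/2) gives (1 - cos(x))/2.
So the two sides agree for every real x for which both sides are defined.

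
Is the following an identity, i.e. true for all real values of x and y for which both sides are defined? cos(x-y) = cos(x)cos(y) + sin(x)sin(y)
Claim: cos(x-y) = cos(x)cos(y) + sin(x)sin(y).
Reasoning: Replace y by -y in cos(x+y) = cos(x)cos(y) - sin(x)sin(y) and use cos(-y) = cos(y), sin(-y) = -sin(y): cos(x-y) = cos(x)cos(y) + sin(x)sin(y).
So the two sides agree for all real values of x and y for which both sides are defined.

Conclusion: Yes, this is an identity.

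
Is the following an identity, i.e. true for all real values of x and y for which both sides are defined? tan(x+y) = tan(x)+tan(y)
Claim: tan(x+y) = tan(x)+tan(y).
Test a specific point where both sides are defined: x = π/3, y = -π/6.
LHS = tan(x+y) ≈ 0.5774
RHS = tan(x)+tan(y) ≈ 1.1547
Since 0.5774 ≠ 1.1547, the equation fails at this point, so it cannot hold for all real values of x and y for which both sides are defined.
The correct formula is tan(x+y) = (tan(x) + tan(y))/(1 - tan(x)tan(y)).

Conclusion: No, this is NOT an identity.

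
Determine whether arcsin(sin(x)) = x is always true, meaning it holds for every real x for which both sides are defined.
No, this is NOT an identity.

Claim: arcsin(sin(x)) = x.
Test a specific point where both sides are defined: x = 2π/3.
LHS = arcsin(sin(x)) ≈ 1.0472
RHS = x ≈ 2.0944
Since 1.0472 ≠ 2.0944, the equation fails at this point, so it cannot hold for every real x for which both sides are defined.
arcsin only returns values in [-π/2, π/2], so arcsin(sin(x)) = x holds only for x in that interval, not for all real x.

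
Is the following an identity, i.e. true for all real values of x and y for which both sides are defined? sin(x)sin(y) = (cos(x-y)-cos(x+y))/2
Yes, this is an identity.

Claim: sin(x)sin(y) = (cos(x-y)-cos(x+y))/2.
Reasoning: cos(x-y) = cos(x)cos(y) + sin(x)sin(y) and cos(x+y) = cos(x)cos(y) - sin(x)sin(y). Subtracting, cos(x-y) - cos(x+y) = 2sin(x)sin(y); divide by 2.
So the two sides agree for all real values of x and y for which both sides are defined.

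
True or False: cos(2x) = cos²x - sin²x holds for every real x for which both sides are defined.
True.

Claim: cos(2x) = cos²x - sin²x.
Reasoning: Put y = x in the addition formula cos(x+y) = cos(x)cos(y) - sin(x)sin(y): cos(2x) = cos²x - sin²x.
So the two sides agree for every real x for which both sides are defined.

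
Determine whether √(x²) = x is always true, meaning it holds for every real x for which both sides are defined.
Claim: √(x²) = x.
Test a specific point where both sides are defined: x = -3.
LHS = √(x²) ≈ 3.0000
RHS = x ≈ -3.0000
Since 3.0000 ≠ -3.0000, the equation fails at this point, so it cannot hold for every real x for which both sides are defined.
√(x²) = |x|, which differs from x whenever x < 0 (both sides are defined for every real x).

Conclusion: No, this is NOT an identity.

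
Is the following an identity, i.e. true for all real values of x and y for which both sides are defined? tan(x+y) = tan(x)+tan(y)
Claim: tan(x+y) = tan(x)+tan(y).
Test a specific point where both sides are defined: x = π/4, y = π/6.
LHS = tan(x+y) ≈ 3.7321
RHS = tan(x)+tan(y) ≈ 1.5774
Since 3.7321 ≠ 1.5774, the equation fails at this point, so it cannot hold for all real values of x and y for which both sides are defined.
The correct formula is tan(x+y) = (tan(x) + tan(y))/(1 - tan(x)tan(y)).

Conclusion: No, this is NOT an identity.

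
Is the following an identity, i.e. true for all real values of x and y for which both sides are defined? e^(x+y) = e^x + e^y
Claim: e^(x+y) = e^x + e^y.
Test a specific point where both sides are defined: x = 1/2, y = -2.
LHS = e^(x+y) ≈ 0.2231
RHS = e^x + e^y ≈ 1.7841
Since 0.2231 ≠ 1.7841, the equation fails at this point, so it cannot hold for all real values of x and y for which both sides are defined.
The correct rule is e^(x+y) = e^x · e^y (a product, not a sum).

Conclusion: No, this is NOT an identity.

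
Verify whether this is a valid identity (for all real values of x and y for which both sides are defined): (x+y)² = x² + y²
No, this is NOT an identity.

Claim: (x+y)² = x² + y².
Test a specific point where both sides are defined: x = -1, y = 3/2.
LHS = (x+y)² ≈ 0.2500
RHS = x² + y² ≈ 3.2500
Since 0.2500 ≠ 3.2500, the equation fails at this point, so it cannot hold for all real values of x and y for which both sides are defined.
The correct expansion is (x+y)² = x² + 2xy + y²; the cross term 2xy is missing.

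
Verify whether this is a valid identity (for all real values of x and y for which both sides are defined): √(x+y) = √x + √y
Claim: √(x+y) = √x + √y.
Test a specific point where both sides are defined: x = 2, y = 1.
LHS = √(x+y) ≈ 1.7321
RHS = √x + √y ≈ 2.4142
Since 1.7321 ≠ 2.4142, the equation fails at this point, so it cannot hold for all real values of x and y for which both sides are defined.
Squaring the right side gives x + 2√(xy) + y, not x + y.

Conclusion: No, this is NOT an identity.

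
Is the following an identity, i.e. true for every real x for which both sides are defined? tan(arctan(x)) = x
Yes, this is an identity.

Claim: tan(arctan(x)) = x.
Reasoning: For every real x, arctan(x) is by definition the angle in (-π/2, π/2) whose tangent equals x. Taking the tangent of that angle returns x.
So the two sides agree for every real x for which both sides are defined.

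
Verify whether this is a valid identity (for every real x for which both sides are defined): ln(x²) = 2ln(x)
Yes, this is an identity.

Claim: ln(x²) = 2ln(x).
Reasoning: The right side requires x > 0. For x > 0, x² = (e^(ln x))² = e^(2ln x), so ln(x²) = 2ln(x). (For x < 0 the right side is undefined, so those values are outside the claim.)
So the two sides agree for every real x for which both sides are defined.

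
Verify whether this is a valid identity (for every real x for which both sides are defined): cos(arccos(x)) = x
Claim: cos(arccos(x)) = x.
Reasoning: For -1 ≤ x ≤ 1 (where arccos is defined), arccos(x) is by definition an angle whose cosine equals x. Taking the cosine of that angle returns x. (Note the other order, arccos(cos x) = x, is NOT an identity.)
So the two sides agree for every real x for which both sides are defined.

Conclusion: Yes, this is an identity.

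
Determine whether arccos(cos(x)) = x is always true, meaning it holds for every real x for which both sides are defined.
No, this is NOT an identity.

Claim: arccos(cos(x)) = x.
Test a specific point where both sides are defined: x = -π/3.
LHS = arccos(cos(x)) ≈ 1.0472
RHS = x ≈ -1.0472
Since 1.0472 ≠ -1.0472, the equation fails at this point, so it cannot hold for every real x for which both sides are defined.
arccos only returns values in [0, π], so arccos(cos(x)) = x holds only for x in that interval, not for all real x.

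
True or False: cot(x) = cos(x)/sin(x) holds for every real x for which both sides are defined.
True.

Claim: cot(x) = cos(x)/sin(x).
Reasoning: cot(x) is defined as 1/tan(x) = 1/(sin(x)/cos(x)) = cos(x)/sin(x), wherever sin(x) ≠ 0.
So the two sides agree for every real x for which both sides are defined.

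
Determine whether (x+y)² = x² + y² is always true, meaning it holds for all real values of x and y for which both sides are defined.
Claim: (x+y)² = x² + y².
Test a specific point where both sides are defined: x = -3, y = 2.
LHS = (x+y)² ≈ 1.0000
RHS = x² + y² ≈ 13.0000
Since 1.0000 ≠ 13.0000, the equation fails at this point, so it cannot hold for all real values of x and y for which both sides are defined.
The correct expansion is (x+y)² = x² + 2xy + y²; the cross term 2xy is missing.

Conclusion: No, this is NOT an identity.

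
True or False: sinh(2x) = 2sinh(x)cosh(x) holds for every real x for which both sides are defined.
True.

Claim: sinh(2x) = 2sinh(x)cosh(x).
Reasoning: 2sinh(x)cosh(x) = 2 · (e^x - e^-x)/2 · (e^x + e^-x)/2 = (e^(2x) - e^(-2x))/2 = sinh(2x).
So the two sides agree for every real x for which both sides are defined.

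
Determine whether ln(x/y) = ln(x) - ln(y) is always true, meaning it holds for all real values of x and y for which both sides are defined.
Claim: ln(x/y) = ln(x) - ln(y).
Reasoning: Both sides are simultaneously defined only when x, y > 0. Write x = e^p, y = e^q. Then x/y = e^(p-q), so ln(x/y) = p - q = ln(x) - ln(y).
So the two sides agree for all real values of x and y for which both sides are defined.

Conclusion: Yes, this is an identity.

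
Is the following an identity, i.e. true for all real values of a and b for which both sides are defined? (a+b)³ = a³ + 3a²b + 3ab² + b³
Claim: (a+b)³ = a³ + 3a²b + 3ab² + b³.
Reasoning: (a+b)³ = (a+b)(a+b)² = (a+b)(a² + 2ab + b²) = a³ + 2a²b + ab² + a²b + 2ab² + b³ = a³ + 3a²b + 3ab² + b³.
So the two sides agree for all real values of a and b for which both sides are defined.

Conclusion: Yes, this is an identity.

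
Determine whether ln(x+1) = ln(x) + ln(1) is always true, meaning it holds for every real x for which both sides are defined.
No, this is NOT an identity.

Claim: ln(x+1) = ln(x) + ln(1).
Test a specific point where both sides are defined: x = 5.
LHS = ln(x+1) ≈ 1.7918
RHS = ln(x) + ln(1) ≈ 1.6094
Since 1.7918 ≠ 1.6094, the equation fails at this point, so it cannot hold for every real x for which both sides are defined.
ln(1) = 0, so the right side is just ln(x), which differs from ln(x+1).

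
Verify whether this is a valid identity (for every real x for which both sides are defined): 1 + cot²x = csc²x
Yes, this is an identity.

Claim: 1 + cot²x = csc²x.
Reasoning: Start from sin²x + cos²x = 1 and divide every term by sin²x (allowed wherever cot x and csc x are defined): 1 + cot²x = 1/sin²x = csc²x.
So the two sides agree for every real x for which both sides are defined.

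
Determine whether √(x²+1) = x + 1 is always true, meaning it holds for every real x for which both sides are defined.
No, this is NOT an identity.

Claim: √(x²+1) = x + 1.
Test a specific point where both sides are defined: x = 1/2.
LHS = √(x²+1) ≈ 1.1180
RHS = x + 1 ≈ 1.5000
Since 1.1180 ≠ 1.5000, the equation fails at this point, so it cannot hold for every real x for which both sides are defined.
(x+1)² = x² + 2x + 1 ≠ x² + 1 unless x = 0.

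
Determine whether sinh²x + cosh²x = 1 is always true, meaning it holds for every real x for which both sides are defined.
No, this is NOT an identity.

Claim: sinh²x + cosh²x = 1.
Test a specific point where both sides are defined: x = -2.
LHS = sinh²x + cosh²x ≈ 27.3082
RHS = 1 ≈ 1.0000
Since 27.3082 ≠ 1.0000, the equation fails at this point, so it cannot hold for every real x for which both sides are defined.
The correct hyperbolic identity is cosh²x - sinh²x = 1 (a difference); the sum sinh²x + cosh²x equals cosh(2x).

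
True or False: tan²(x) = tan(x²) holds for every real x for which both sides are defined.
Claim: tan²(x) = tan(x²).
Test a specific point where both sides are defined: x = π/6.
LHS = tan²(x) ≈ 0.3333
RHS = tan(x²) ≈ 0.2812
Since 0.3333 ≠ 0.2812, the equation fails at this point, so it cannot hold for every real x for which both sides are defined.
tan²(x) means (tan x)², squaring the output; tan(x²) squares the input. These are different functions.

Conclusion: False.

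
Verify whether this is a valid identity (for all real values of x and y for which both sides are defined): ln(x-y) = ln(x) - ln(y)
No, this is NOT an identity.

Claim: ln(x-y) = ln(x) - ln(y).
Test a specific point where both sides are defined: x = 5, y = 1.
LHS = ln(x-y) ≈ 1.3863
RHS = ln(x) - ln(y) ≈ 1.6094
Since 1.3863 ≠ 1.6094, the equation fails at this point, so it cannot hold for all real values of x and y for which both sides are defined.
ln(x) - ln(y) = ln(x/y), not ln(x-y).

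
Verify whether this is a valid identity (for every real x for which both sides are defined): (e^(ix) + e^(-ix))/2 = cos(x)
Claim: (e^(ix) + e^(-ix))/2 = cos(x).
Reasoning: By Euler's formula e^(ix) = cos(x) + i·sin(x) and e^(-ix) = cos(x) - i·sin(x). Adding cancels the sine terms: e^(ix) + e^(-ix) = 2cos(x); divide by 2.
So the two sides agree for every real x for which both sides are defined.

Conclusion: Yes, this is an identity.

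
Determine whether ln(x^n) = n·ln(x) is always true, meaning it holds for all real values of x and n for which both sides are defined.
Claim: ln(x^n) = n·ln(x).
Reasoning: The right side requires x > 0. For x > 0, x^n = (e^(ln x))^n = e^(n·ln x), so taking ln of both sides gives ln(x^n) = n·ln(x).
So the two sides agree for all real values of x and n for which both sides are defined.

Conclusion: Yes, this is an identity.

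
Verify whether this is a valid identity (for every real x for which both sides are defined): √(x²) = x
No, this is NOT an identity.

Claim: √(x²) = x.
Test a specific point where both sides are defined: x = -3.
LHS = √(x²) ≈ 3.0000
RHS = x ≈ -3.0000
Since 3.0000 ≠ -3.0000, the equation fails at this point, so it cannot hold for every real x for which both sides are defined.
√(x²) = |x|, which differs from x whenever x < 0 (both sides are defined for every real x).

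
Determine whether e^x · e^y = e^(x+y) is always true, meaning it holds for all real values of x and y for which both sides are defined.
Claim: e^x · e^y = e^(x+y).
Reasoning: This is the law of exponents for a common base: multiplying powers adds exponents. E.g. from the series, (Σ x^j/j!)(Σ y^k/k!) = Σ_m (Σ_{j+k=m} x^j y^k/(j!k!)) = Σ_m (x+y)^m/m! by the binomial theorem.
So the two sides agree for all real values of x and y for which both sides are defined.

Conclusion: Yes, this is an identity.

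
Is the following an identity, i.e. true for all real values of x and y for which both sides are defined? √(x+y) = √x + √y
No, this is NOT an identity.

Claim: √(x+y) = √x + √y.
Test a specific point where both sides are defined: x = 1/2, y = 1/2.
LHS = √(x+y) ≈ 1.0000
RHS = √x + √y ≈ 1.4142
Since 1.0000 ≠ 1.4142, the equation fails at this point, so it cannot hold for all real values of x and y for which both sides are defined.
Squaring the right side gives x + 2√(xy) + y, not x + y.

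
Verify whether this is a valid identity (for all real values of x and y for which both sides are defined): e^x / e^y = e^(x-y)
Yes, this is an identity.

Claim: e^x / e^y = e^(x-y).
Reasoning: 1/e^y = e^(-y), so e^x / e^y = e^x · e^(-y) = e^(x + (-y)) = e^(x-y) by the product rule for exponents.
So the two sides agree for all real values of x and y for which both sides are defined.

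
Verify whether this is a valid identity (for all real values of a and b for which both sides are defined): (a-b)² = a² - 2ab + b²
Yes, this is an identity.

Claim: (a-b)² = a² - 2ab + b².
Reasoning: Expand: (a-b)² = (a-b)(a-b) = a·a - a·b - b·a + b·b = a² - 2ab + b².
So the two sides agree for all real values of a and b for which both sides are defined.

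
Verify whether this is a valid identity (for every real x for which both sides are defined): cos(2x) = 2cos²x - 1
Claim: cos(2x) = 2cos²x - 1.
Reasoning: cos(2x) = cos²x - sin²x. Replace sin²x by 1 - cos²x: cos²x - (1 - cos²x) = 2cos²x - 1.
So the two sides agree for every real x for which both sides are defined.

Conclusion: Yes, this is an identity.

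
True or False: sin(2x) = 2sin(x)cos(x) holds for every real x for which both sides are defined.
True.

Claim: sin(2x) = 2sin(x)cos(x).
Reasoning: Put y = x in the addition formula sin(x+y) = sin(x)cos(y) + cos(x)sin(y): sin(2x) = sin(x)cos(x) + cos(x)sin(x) = 2sin(x)cos(x).
So the two sides agree for every real x for which both sides are defined.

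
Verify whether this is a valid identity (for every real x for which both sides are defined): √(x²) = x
No, this is NOT an identity.

Claim: √(x²) = x.
Test a specific point where both sides are defined: x = -2.
LHS = √(x²) ≈ 2.0000
RHS = x ≈ -2.0000
Since 2.0000 ≠ -2.0000, the equation fails at this point, so it cannot hold for every real x for which both sides are defined.
√(x²) = |x|, which differs from x whenever x < 0 (both sides are defined for every real x).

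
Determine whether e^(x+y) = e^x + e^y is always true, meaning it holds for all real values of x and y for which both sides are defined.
Claim: e^(x+y) = e^x + e^y.
Test a specific point where both sides are defined: x = 2, y = 4.
LHS = e^(x+y) ≈ 403.4288
RHS = e^x + e^y ≈ 61.9872
Since 403.4288 ≠ 61.9872, the equation fails at this point, so it cannot hold for all real values of x and y for which both sides are defined.
The correct rule is e^(x+y) = e^x · e^y (a product, not a sum).

Conclusion: No, this is NOT an identity.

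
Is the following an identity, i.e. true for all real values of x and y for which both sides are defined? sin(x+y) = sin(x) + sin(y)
Claim: sin(x+y) = sin(x) + sin(y).
Test a specific point where both sides are defined: x = -π/2, y = π/4.
LHS = sin(x+y) ≈ -0.7071
RHS = sin(x) + sin(y) ≈ -0.2929
Since -0.7071 ≠ -0.2929, the equation fails at this point, so it cannot hold for all real values of x and y for which both sides are defined.
The correct expansion is sin(x+y) = sin(x)cos(y) + cos(x)sin(y); sine is not additive.

Conclusion: No, this is NOT an identity.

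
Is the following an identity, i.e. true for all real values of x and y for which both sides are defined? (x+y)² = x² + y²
Claim: (x+y)² = x² + y².
Test a specific point where both sides are defined: x = 1, y = 4.
LHS = (x+y)² ≈ 25.0000
RHS = x² + y² ≈ 17.0000
Since 25.0000 ≠ 17.0000, the equation fails at this point, so it cannot hold for all real values of x and y for which both sides are defined.
The correct expansion is (x+y)² = x² + 2xy + y²; the cross term 2xy is missing.

Conclusion: No, this is NOT an identity.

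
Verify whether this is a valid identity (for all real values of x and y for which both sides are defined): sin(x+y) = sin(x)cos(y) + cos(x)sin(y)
Claim: sin(x+y) = sin(x)cos(y) + cos(x)sin(y).
Reasoning: By Euler's formula e^(i(x+y)) = e^(ix)·e^(iy) = (cos x + i·sin x)(cos y + i·sin y). The imaginary part of the left side is sin(x+y); the imaginary part of the product is sin(x)cos(y) + cos(x)sin(y).
So the two sides agree for all real values of x and y for which both sides are defined.

Conclusion: Yes, this is an identity.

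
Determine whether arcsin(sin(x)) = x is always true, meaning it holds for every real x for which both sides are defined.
Claim: arcsin(sin(x)) = x.
Test a specific point where both sides are defined: x = π.
LHS = arcsin(sin(x)) ≈ 0.0000
RHS = x ≈ 3.1416
Since 0.0000 ≠ 3.1416, the equation fails at this point, so it cannot hold for every real x for which both sides are defined.
arcsin only returns values in [-π/2, π/2], so arcsin(sin(x)) = x holds only for x in that interval, not for all real x.

Conclusion: No, this is NOT an identity.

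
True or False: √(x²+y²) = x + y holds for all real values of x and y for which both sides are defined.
Claim: √(x²+y²) = x + y.
Test a specific point where both sides are defined: x = 3/2, y = 4.
LHS = √(x²+y²) ≈ 4.2720
RHS = x + y ≈ 5.5000
Since 4.2720 ≠ 5.5000, the equation fails at this point, so it cannot hold for all real values of x and y for which both sides are defined.
(x+y)² = x² + 2xy + y², not x² + y², so the square root does not split this way.

Conclusion: False.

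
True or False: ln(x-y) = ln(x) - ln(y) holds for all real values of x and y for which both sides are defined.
False.

Claim: ln(x-y) = ln(x) - ln(y).
Test a specific point where both sides are defined: x = 3, y = 2.
LHS = ln(x-y) ≈ 0.0000
RHS = ln(x) - ln(y) ≈ 0.4055
Since 0.0000 ≠ 0.4055, the equation fails at this point, so it cannot hold for all real values of x and y for which both sides are defined.
ln(x) - ln(y) = ln(x/y), not ln(x-y).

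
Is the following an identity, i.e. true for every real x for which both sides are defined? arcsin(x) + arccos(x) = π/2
Claim: arcsin(x) + arccos(x) = π/2.
Reasoning: Both sides are defined for -1 ≤ x ≤ 1. Let θ = arcsin(x), so sin θ = x and θ ∈ [-π/2, π/2]. Then cos(π/2 - θ) = sin θ = x and π/2 - θ ∈ [0, π], which is exactly the range of arccos, so arccos(x) = π/2 - θ. Adding: arcsin(x) + arccos(x) = θ + (π/2 - θ) = π/2.
So the two sides agree for every real x for which both sides are defined.

Conclusion: Yes, this is an identity.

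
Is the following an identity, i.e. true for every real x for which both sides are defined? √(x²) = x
No, this is NOT an identity.

Claim: √(x²) = x.
Test a specific point where both sides are defined: x = -2.
LHS = √(x²) ≈ 2.0000
RHS = x ≈ -2.0000
Since 2.0000 ≠ -2.0000, the equation fails at this point, so it cannot hold for every real x for which both sides are defined.
√(x²) = |x|, which differs from x whenever x < 0 (both sides are defined for every real x).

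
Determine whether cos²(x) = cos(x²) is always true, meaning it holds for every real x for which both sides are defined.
Claim: cos²(x) = cos(x²).
Test a specific point where both sides are defined: x = 3π/4.
LHS = cos²(x) ≈ 0.5000
RHS = cos(x²) ≈ 0.7442
Since 0.5000 ≠ 0.7442, the equation fails at this point, so it cannot hold for every real x for which both sides are defined.
cos²(x) means (cos x)², squaring the output; cos(x²) squares the input. These are different functions.

Conclusion: No, this is NOT an identity.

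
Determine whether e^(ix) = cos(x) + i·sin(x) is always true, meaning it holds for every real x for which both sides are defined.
Yes, this is an identity.

Claim: e^(ix) = cos(x) + i·sin(x).
Reasoning: Euler's formula. Expand e^(ix) = Σ (ix)^k / k!. Since i² = -1, the even-k terms are Σ (-1)^m x^(2m)/(2m)! = cos(x) and the odd-k terms are i · Σ (-1)^m x^(2m+1)/(2m+1)! = i·sin(x).
So the two sides agree for every real x for which both sides are defined.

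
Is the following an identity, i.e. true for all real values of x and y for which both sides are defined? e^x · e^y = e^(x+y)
Yes, this is an identity.

Claim: e^x · e^y = e^(x+y).
Reasoning: This is the law of exponents for a common base: multiplying powers adds exponents. E.g. from the series, (Σ x^j/j!)(Σ y^k/k!) = Σ_m (Σ_{j+k=m} x^j y^k/(j!k!)) = Σ_m (x+y)^m/m! by the binomial theorem.
So the two sides agree for all real values of x and y for which both sides are defined.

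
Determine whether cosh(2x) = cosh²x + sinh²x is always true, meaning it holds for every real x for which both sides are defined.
Claim: cosh(2x) = cosh²x + sinh²x.
Reasoning: cosh²x = (e^(2x) + 2 + e^(-2x))/4 and sinh²x = (e^(2x) - 2 + e^(-2x))/4. Adding gives (2e^(2x) + 2e^(-2x))/4 = (e^(2x) + e^(-2x))/2 = cosh(2x).
So the two sides agree for every real x for which both sides are defined.

Conclusion: Yes, this is an identity.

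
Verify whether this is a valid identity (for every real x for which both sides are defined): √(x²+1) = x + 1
Claim: √(x²+1) = x + 1.
Test a specific point where both sides are defined: x = 5.
LHS = √(x²+1) ≈ 5.0990
RHS = x + 1 ≈ 6.0000
Since 5.0990 ≠ 6.0000, the equation fails at this point, so it cannot hold for every real x for which both sides are defined.
(x+1)² = x² + 2x + 1 ≠ x² + 1 unless x = 0.

Conclusion: No, this is NOT an identity.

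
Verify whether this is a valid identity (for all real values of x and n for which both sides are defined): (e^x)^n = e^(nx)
Yes, this is an identity.

Claim: (e^x)^n = e^(nx).
Reasoning: e^x is a positive real number, and for a positive base B and real exponent n, B^n = e^(n·ln B). With B = e^x, ln B = x, so (e^x)^n = e^(n·x).
So the two sides agree for all real values of x and n for which both sides are defined.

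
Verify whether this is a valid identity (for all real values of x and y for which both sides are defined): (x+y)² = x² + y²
No, this is NOT an identity.

Claim: (x+y)² = x² + y².
Test a specific point where both sides are defined: x = 3, y = 3.
LHS = (x+y)² ≈ 36.0000
RHS = x² + y² ≈ 18.0000
Since 36.0000 ≠ 18.0000, the equation fails at this point, so it cannot hold for all real values of x and y for which both sides are defined.
The correct expansion is (x+y)² = x² + 2xy + y²; the cross term 2xy is missing.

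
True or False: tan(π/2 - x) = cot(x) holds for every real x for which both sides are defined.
Claim: tan(π/2 - x) = cot(x).
Reasoning: tan(π/2 - x) = sin(π/2 - x)/cos(π/2 - x) = cos(x)/sin(x) = cot(x), using the cofunction identities sin(π/2 - x) = cos(x) and cos(π/2 - x) = sin(x).
So the two sides agree for every real x for which both sides are defined.

Conclusion: True.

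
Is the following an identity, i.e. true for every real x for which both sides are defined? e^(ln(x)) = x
Claim: e^(ln(x)) = x.
Reasoning: For x > 0, ln(x) is by definition the exponent p such that e^p = x. Raising e to that exponent therefore returns x: e^(ln x) = x.
So the two sides agree for every real x for which both sides are defined.

Conclusion: Yes, this is an identity.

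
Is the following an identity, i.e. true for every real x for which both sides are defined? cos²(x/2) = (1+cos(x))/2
Yes, this is an identity.

Claim: cos²(x/2) = (1+cos(x))/2.
Reasoning: Use cos(2θ) = 2cos²θ - 1 with θ = x/2: cos(x) = 2cos²(x/2) - 1. Solving for cos²(x/2) gives (1 + cos(x))/2.
So the two sides agree for every real x for which both sides are defined.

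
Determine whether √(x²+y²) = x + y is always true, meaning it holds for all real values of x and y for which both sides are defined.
Claim: √(x²+y²) = x + y.
Test a specific point where both sides are defined: x = 4, y = -3.
LHS = √(x²+y²) ≈ 5.0000
RHS = x + y ≈ 1.0000
Since 5.0000 ≠ 1.0000, the equation fails at this point, so it cannot hold for all real values of x and y for which both sides are defined.
(x+y)² = x² + 2xy + y², not x² + y², so the square root does not split this way.

Conclusion: No, this is NOT an identity.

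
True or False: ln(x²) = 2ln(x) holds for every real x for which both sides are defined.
Claim: ln(x²) = 2ln(x).
Reasoning: The right side requires x > 0. For x > 0, x² = (e^(ln x))² = e^(2ln x), so ln(x²) = 2ln(x). (For x < 0 the right side is undefined, so those values are outside the claim.)
So the two sides agree for every real x for which both sides are defined.

Conclusion: True.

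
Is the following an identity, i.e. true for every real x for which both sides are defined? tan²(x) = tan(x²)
No, this is NOT an identity.

Claim: tan²(x) = tan(x²).
Test a specific point where both sides are defined: x = -π/4.
LHS = tan²(x) ≈ 1.0000
RHS = tan(x²) ≈ 0.7092
Since 1.0000 ≠ 0.7092, the equation fails at this point, so it cannot hold for every real x for which both sides are defined.
tan²(x) means (tan x)², squaring the output; tan(x²) squares the input. These are different functions.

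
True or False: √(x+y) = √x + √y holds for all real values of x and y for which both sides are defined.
False.

Claim: √(x+y) = √x + √y.
Test a specific point where both sides are defined: x = 1, y = 1.
LHS = √(x+y) ≈ 1.4142
RHS = √x + √y ≈ 2.0000
Since 1.4142 ≠ 2.0000, the equation fails at this point, so it cannot hold for all real values of x and y for which both sides are defined.
Squaring the right side gives x + 2√(xy) + y, not x + y.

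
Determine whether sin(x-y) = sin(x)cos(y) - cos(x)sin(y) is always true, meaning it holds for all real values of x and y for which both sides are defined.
Claim: sin(x-y) = sin(x)cos(y) - cos(x)sin(y).
Reasoning: Replace y by -y in sin(x+y) = sin(x)cos(y) + cos(x)sin(y) and use cos(-y) = cos(y), sin(-y) = -sin(y): sin(x-y) = sin(x)cos(y) - cos(x)sin(y).
So the two sides agree for all real values of x and y for which both sides are defined.

Conclusion: Yes, this is an identity.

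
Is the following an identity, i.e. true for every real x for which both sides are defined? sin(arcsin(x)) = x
Yes, this is an identity.

Claim: sin(arcsin(x)) = x.
Reasoning: For -1 ≤ x ≤ 1 (where arcsin is defined), arcsin(x) is by definition an angle whose sine equals x. Taking the sine of that angle returns x. (Note the other order, arcsin(sin x) = x, is NOT an identity.)
So the two sides agree for every real x for which both sides are defined.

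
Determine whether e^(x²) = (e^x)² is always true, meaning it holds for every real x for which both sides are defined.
No, this is NOT an identity.

Claim: e^(x²) = (e^x)².
Test a specific point where both sides are defined: x = 3/2.
LHS = e^(x²) ≈ 9.4877
RHS = (e^x)² ≈ 20.0855
Since 9.4877 ≠ 20.0855, the equation fails at this point, so it cannot hold for every real x for which both sides are defined.
(e^x)² = e^(2x), and 2x ≠ x² in general.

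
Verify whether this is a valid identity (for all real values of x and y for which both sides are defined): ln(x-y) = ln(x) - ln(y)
Claim: ln(x-y) = ln(x) - ln(y).
Test a specific point where both sides are defined: x = 4, y = 1/2.
LHS = ln(x-y) ≈ 1.2528
RHS = ln(x) - ln(y) ≈ 2.0794
Since 1.2528 ≠ 2.0794, the equation fails at this point, so it cannot hold for all real values of x and y for which both sides are defined.
ln(x) - ln(y) = ln(x/y), not ln(x-y).

Conclusion: No, this is NOT an identity.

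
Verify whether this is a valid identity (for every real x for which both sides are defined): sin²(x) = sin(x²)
No, this is NOT an identity.

Claim: sin²(x) = sin(x²).
Test a specific point where both sides are defined: x = π.
LHS = sin²(x) ≈ 0.0000
RHS = sin(x²) ≈ -0.4303
Since 0.0000 ≠ -0.4303, the equation fails at this point, so it cannot hold for every real x for which both sides are defined.
sin²(x) means (sin x)², squaring the output; sin(x²) squares the input. These are different functions.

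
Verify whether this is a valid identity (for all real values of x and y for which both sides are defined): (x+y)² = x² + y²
Claim: (x+y)² = x² + y².
Test a specific point where both sides are defined: x = 1, y = -2.
LHS = (x+y)² ≈ 1.0000
RHS = x² + y² ≈ 5.0000
Since 1.0000 ≠ 5.0000, the equation fails at this point, so it cannot hold for all real values of x and y for which both sides are defined.
The correct expansion is (x+y)² = x² + 2xy + y²; the cross term 2xy is missing.

Conclusion: No, this is NOT an identity.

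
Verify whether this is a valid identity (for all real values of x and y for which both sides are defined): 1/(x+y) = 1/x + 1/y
No, this is NOT an identity.

Claim: 1/(x+y) = 1/x + 1/y.
Test a specific point where both sides are defined: x = -2, y = 3/2.
LHS = 1/(x+y) ≈ -2.0000
RHS = 1/x + 1/y ≈ 0.1667
Since -2.0000 ≠ 0.1667, the equation fails at this point, so it cannot hold for all real values of x and y for which both sides are defined.
1/x + 1/y = (x+y)/(xy), which is not 1/(x+y).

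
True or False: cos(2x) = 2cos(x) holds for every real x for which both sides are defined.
Claim: cos(2x) = 2cos(x).
Test a specific point where both sides are defined: x = 2π/3.
LHS = cos(2x) ≈ -0.5000
RHS = 2cos(x) ≈ -1.0000
Since -0.5000 ≠ -1.0000, the equation fails at this point, so it cannot hold for every real x for which both sides are defined.
The correct double-angle formula is cos(2x) = cos²x - sin²x.

Conclusion: False.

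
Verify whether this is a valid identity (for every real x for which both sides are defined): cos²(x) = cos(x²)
No, this is NOT an identity.

Claim: cos²(x) = cos(x²).
Test a specific point where both sides are defined: x = -π/6.
LHS = cos²(x) ≈ 0.7500
RHS = cos(x²) ≈ 0.9627
Since 0.7500 ≠ 0.9627, the equation fails at this point, so it cannot hold for every real x for which both sides are defined.
cos²(x) means (cos x)², squaring the output; cos(x²) squares the input. These are different functions.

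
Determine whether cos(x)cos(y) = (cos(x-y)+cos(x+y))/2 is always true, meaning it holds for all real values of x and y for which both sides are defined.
Yes, this is an identity.

Claim: cos(x)cos(y) = (cos(x-y)+cos(x+y))/2.
Reasoning: cos(x-y) = cos(x)cos(y) + sin(x)sin(y) and cos(x+y) = cos(x)cos(y) - sin(x)sin(y). Adding, cos(x-y) + cos(x+y) = 2cos(x)cos(y); divide by 2.
So the two sides agree for all real values of x and y for which both sides are defined.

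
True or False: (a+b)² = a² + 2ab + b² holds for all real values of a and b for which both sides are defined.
True.

Claim: (a+b)² = a² + 2ab + b².
Reasoning: Expand: (a+b)² = (a+b)(a+b) = a·a + a·b + b·a + b·b = a² + 2ab + b².
So the two sides agree for all real values of a and b for which both sides are defined.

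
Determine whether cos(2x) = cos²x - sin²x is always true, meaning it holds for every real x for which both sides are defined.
Claim: cos(2x) = cos²x - sin²x.
Reasoning: Put y = x in the addition formula cos(x+y) = cos(x)cos(y) - sin(x)sin(y): cos(2x) = cos²x - sin²x.
So the two sides agree for every real x for which both sides are defined.

Conclusion: Yes, this is an identity.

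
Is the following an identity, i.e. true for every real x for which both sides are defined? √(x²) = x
No, this is NOT an identity.

Claim: √(x²) = x.
Test a specific point where both sides are defined: x = -1.
LHS = √(x²) ≈ 1.0000
RHS = x ≈ -1.0000
Since 1.0000 ≠ -1.0000, the equation fails at this point, so it cannot hold for every real x for which both sides are defined.
√(x²) = |x|, which differs from x whenever x < 0 (both sides are defined for every real x).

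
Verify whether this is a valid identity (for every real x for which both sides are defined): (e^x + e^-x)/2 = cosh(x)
Yes, this is an identity.

Claim: (e^x + e^-x)/2 = cosh(x).
Reasoning: This is exactly the definition of the hyperbolic cosine: cosh(x) := (e^x + e^-x)/2.
So the two sides agree for every real x for which both sides are defined.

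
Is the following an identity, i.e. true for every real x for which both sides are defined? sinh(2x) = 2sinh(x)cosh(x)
Yes, this is an identity.

Claim: sinh(2x) = 2sinh(x)cosh(x).
Reasoning: 2sinh(x)cosh(x) = 2 · (e^x - e^-x)/2 · (e^x + e^-x)/2 = (e^(2x) - e^(-2x))/2 = sinh(2x).
So the two sides agree for every real x for which both sides are defined.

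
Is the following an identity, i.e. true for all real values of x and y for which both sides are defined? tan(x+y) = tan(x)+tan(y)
Claim: tan(x+y) = tan(x)+tan(y).
Test a specific point where both sides are defined: x = π/3, y = -π/6.
LHS = tan(x+y) ≈ 0.5774
RHS = tan(x)+tan(y) ≈ 1.1547
Since 0.5774 ≠ 1.1547, the equation fails at this point, so it cannot hold for all real values of x and y for which both sides are defined.
The correct formula is tan(x+y) = (tan(x) + tan(y))/(1 - tan(x)tan(y)).

Conclusion: No, this is NOT an identity.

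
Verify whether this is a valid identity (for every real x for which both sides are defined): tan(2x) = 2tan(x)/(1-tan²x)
Yes, this is an identity.

Claim: tan(2x) = 2tan(x)/(1-tan²x).
Reasoning: tan(2x) = sin(2x)/cos(2x) = 2sin(x)cos(x) / (cos²x - sin²x). Divide numerator and denominator by cos²x: 2tan(x) / (1 - tan²x).
So the two sides agree for every real x for which both sides are defined.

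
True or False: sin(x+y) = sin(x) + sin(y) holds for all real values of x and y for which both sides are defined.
Claim: sin(x+y) = sin(x) + sin(y).
Test a specific point where both sides are defined: x = -π/3, y = π/4.
LHS = sin(x+y) ≈ -0.2588
RHS = sin(x) + sin(y) ≈ -0.1589
Since -0.2588 ≠ -0.1589, the equation fails at this point, so it cannot hold for all real values of x and y for which both sides are defined.
The correct expansion is sin(x+y) = sin(x)cos(y) + cos(x)sin(y); sine is not additive.

Conclusion: False.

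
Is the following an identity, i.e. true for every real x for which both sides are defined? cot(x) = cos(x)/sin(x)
Claim: cot(x) = cos(x)/sin(x).
Reasoning: cot(x) is defined as 1/tan(x) = 1/(sin(x)/cos(x)) = cos(x)/sin(x), wherever sin(x) ≠ 0.
So the two sides agree for every real x for which both sides are defined.

Conclusion: Yes, this is an identity.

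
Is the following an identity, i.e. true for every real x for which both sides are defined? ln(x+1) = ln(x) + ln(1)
No, this is NOT an identity.

Claim: ln(x+1) = ln(x) + ln(1).
Test a specific point where both sides are defined: x = 3/2.
LHS = ln(x+1) ≈ 0.9163
RHS = ln(x) + ln(1) ≈ 0.4055
Since 0.9163 ≠ 0.4055, the equation fails at this point, so it cannot hold for every real x for which both sides are defined.
ln(1) = 0, so the right side is just ln(x), which differs from ln(x+1).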